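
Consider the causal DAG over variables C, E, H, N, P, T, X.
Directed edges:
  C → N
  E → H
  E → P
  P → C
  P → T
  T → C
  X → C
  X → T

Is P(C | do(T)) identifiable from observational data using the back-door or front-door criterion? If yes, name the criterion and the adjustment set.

desc(T)\{T}={C,N}; candidates ⊆ {E,H,P,X}.
size 0: {}; under {} T still reaches {C,E,H,N,P,X} ∋ C.
size 1: {E}, {H}, {P} …(+1); under {E} T still reaches {C,N,P,X} ∋ C.
{P,X}: T⊥C given {P,X} in G with T→· removed — back-door holds.
P(C|do(T)) = Σ_{P,X} P(C|T,P,X)·P(P,X).

P(C|do(T)): backdoor, adjust for {P, X}.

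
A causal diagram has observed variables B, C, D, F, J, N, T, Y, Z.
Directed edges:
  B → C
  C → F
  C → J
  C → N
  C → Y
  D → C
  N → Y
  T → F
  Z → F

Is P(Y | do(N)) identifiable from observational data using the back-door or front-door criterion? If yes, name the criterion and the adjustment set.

P(Y|do(N)): backdoor, adjust for {C}.

desc(N)\{N}={Y}; candidates ⊆ {B,C,D,F,J,T,Z}.
size 0: {}; under {} N still reaches {B,C,D,F,J,Y} ∋ Y.
{C}: N⊥Y given {C} in G with N→· removed — back-door holds.
P(Y|do(N)) = Σ_{C} P(Y|N,C)·P(C).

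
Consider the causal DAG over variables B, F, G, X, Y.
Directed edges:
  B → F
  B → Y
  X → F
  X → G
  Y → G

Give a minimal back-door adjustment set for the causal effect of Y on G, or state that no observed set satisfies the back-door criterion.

desc(Y)\{Y}={G}; candidates ⊆ {B,F,X}.
∅: Y⊥G given ∅ in G with Y→· removed — back-door holds.

Y→G: minimal back-door set ∅.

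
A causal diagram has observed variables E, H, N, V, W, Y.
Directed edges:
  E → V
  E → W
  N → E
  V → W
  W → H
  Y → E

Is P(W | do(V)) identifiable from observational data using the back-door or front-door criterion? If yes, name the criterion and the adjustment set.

P(W|do(V)): backdoor, adjust for {E}.

desc(V)\{V}={H,W}; candidates ⊆ {E,N,Y}.
size 0: {}; under {} V still reaches {E,H,N,W,Y} ∋ W.
{E}: V⊥W given {E} in G with V→· removed — back-door holds.
P(W|do(V)) = Σ_{E} P(W|V,E)·P(E).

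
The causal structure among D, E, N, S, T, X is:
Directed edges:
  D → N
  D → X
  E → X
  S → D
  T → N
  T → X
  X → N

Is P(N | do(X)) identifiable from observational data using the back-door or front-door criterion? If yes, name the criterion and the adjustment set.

desc(X)\{X}={N}; candidates ⊆ {D,E,S,T}.
size 0: {}; under {} X still reaches {D,E,N,S,T} ∋ N.
size 1: {D}, {E}, {S} …(+1); under {D} X still reaches {E,N,T} ∋ N.
{D,T}: X⊥N given {D,T} in G with X→· removed — back-door holds.
P(N|do(X)) = Σ_{D,T} P(N|X,D,T)·P(D,T).

P(N|do(X)): backdoor, adjust for {D, T}.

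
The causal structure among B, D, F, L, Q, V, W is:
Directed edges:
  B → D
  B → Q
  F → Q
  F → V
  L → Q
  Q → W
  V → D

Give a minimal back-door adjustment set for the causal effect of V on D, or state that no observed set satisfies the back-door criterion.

V→D: minimal back-door set ∅.

desc(V)\{V}={D}; candidates ⊆ {B,F,L,Q,W}.
∅: V⊥D given ∅ in G with V→· removed — back-door holds.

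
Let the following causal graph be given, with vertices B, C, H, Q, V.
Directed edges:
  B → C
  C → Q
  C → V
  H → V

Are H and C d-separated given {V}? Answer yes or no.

No — H and C are d-connected given {V}.

Bayes-Ball from H | {V} reaches {B,C,Q}.
C ∈ reach(H|{V}) ⇒ H ⊥̸ C | {V}.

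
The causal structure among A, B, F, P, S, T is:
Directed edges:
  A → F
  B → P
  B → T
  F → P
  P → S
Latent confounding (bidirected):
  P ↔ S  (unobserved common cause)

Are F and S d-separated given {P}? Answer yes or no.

No — F and S are d-connected given {P}.

Bayes-Ball from F | {P} reaches {A,B,S,T}.
S ∈ reach(F|{P}) ⇒ F ⊥̸ S | {P}.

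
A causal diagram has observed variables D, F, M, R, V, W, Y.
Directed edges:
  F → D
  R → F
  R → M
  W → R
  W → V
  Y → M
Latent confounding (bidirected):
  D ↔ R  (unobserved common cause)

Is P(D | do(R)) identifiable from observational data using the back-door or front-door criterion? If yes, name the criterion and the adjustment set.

desc(R)\{R}={D,F,M}; candidates ⊆ {V,W,Y}.
R↔D: latent back-door arc(s) into R.
size 0: {}; under {} R still reaches {D,V,W} ∋ D.
size 1: {V}, {W}, {Y}; under {V} R still reaches {D,W} ∋ D.
size 2: {V,W}, {V,Y}, {W,Y}; under {V,W} R still reaches {D} ∋ D.
R↔D cannot be blocked by any observed set — no back-door set.
{F}: (i) intercepts every directed R→D path; (ii) no back-door R→{F}; (iii) {R} blocks every back-door {F}→D. Front-door holds.
P(D|do(R)) = Σ_{F} P(F|R) Σ_{R'} P(D|F,R')P(R').

P(D|do(R)): frontdoor, adjust for {F}.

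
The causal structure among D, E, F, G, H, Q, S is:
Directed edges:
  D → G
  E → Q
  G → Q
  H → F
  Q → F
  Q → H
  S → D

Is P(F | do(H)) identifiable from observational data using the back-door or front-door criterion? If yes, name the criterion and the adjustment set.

desc(H)\{H}={F}; candidates ⊆ {D,E,G,Q,S}.
size 0: {}; under {} H still reaches {D,E,F,G,Q,S} ∋ F.
{Q}: H⊥F given {Q} in G with H→· removed — back-door holds.
P(F|do(H)) = Σ_{Q} P(F|H,Q)·P(Q).

P(F|do(H)): backdoor, adjust for {Q}.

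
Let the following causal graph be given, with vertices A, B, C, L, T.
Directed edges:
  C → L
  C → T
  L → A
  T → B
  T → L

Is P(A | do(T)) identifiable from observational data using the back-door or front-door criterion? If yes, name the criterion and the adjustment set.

desc(T)\{T}={A,B,L}; candidates ⊆ {C}.
size 0: {}; under {} T still reaches {A,C,L} ∋ A.
{C}: T⊥A given {C} in G with T→· removed — back-door holds.
P(A|do(T)) = Σ_{C} P(A|T,C)·P(C).

P(A|do(T)): backdoor, adjust for {C}.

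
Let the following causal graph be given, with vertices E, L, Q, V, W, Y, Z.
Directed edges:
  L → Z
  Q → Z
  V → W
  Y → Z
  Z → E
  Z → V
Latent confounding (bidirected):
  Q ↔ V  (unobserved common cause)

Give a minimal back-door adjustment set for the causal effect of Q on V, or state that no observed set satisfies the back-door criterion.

desc(Q)\{Q}={E,V,W,Z}; candidates ⊆ {L,Y}.
Q↔V: latent back-door arc(s) into Q.
size 0: {}; under {} Q still reaches {V,W} ∋ V.
size 1: {L}, {Y}; under {L} Q still reaches {V,W} ∋ V.
size 2: {L,Y}; under {L,Y} Q still reaches {V,W} ∋ V.
Q↔V cannot be blocked by any observed set — no back-door set.

Q→V: no observed back-door set.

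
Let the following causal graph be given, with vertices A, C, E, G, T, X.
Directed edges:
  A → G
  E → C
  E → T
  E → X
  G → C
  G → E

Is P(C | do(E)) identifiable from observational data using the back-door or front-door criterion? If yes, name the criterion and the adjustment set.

P(C|do(E)): backdoor, adjust for {G}.

desc(E)\{E}={C,T,X}; candidates ⊆ {A,G}.
size 0: {}; under {} E still reaches {A,C,G} ∋ C.
{G}: E⊥C given {G} in G with E→· removed — back-door holds.
P(C|do(E)) = Σ_{G} P(C|E,G)·P(G).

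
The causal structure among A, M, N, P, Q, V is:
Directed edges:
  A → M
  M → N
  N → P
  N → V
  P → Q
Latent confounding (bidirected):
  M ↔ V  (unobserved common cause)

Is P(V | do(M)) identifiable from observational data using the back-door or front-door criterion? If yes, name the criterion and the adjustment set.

P(V|do(M)): frontdoor, adjust for {N}.

desc(M)\{M}={N,P,Q,V}; candidates ⊆ {A}.
M↔V: latent back-door arc(s) into M.
size 0: {}; under {} M still reaches {A,V} ∋ V.
size 1: {A}; under {A} M still reaches {V} ∋ V.
M↔V cannot be blocked by any observed set — no back-door set.
{N}: (i) intercepts every directed M→V path; (ii) no back-door M→{N}; (iii) {M} blocks every back-door {N}→V. Front-door holds.
P(V|do(M)) = Σ_{N} P(N|M) Σ_{M'} P(V|N,M')P(M').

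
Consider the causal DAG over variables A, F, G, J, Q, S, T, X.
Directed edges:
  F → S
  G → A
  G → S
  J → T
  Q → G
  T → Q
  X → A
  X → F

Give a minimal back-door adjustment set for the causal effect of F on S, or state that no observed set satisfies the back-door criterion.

F→S: minimal back-door set ∅.

desc(F)\{F}={S}; candidates ⊆ {A,G,J,Q,T,X}.
∅: F⊥S given ∅ in G with F→· removed — back-door holds.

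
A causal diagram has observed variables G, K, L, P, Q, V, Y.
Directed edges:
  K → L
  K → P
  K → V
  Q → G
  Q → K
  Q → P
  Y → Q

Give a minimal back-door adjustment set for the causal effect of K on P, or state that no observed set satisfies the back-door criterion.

desc(K)\{K}={L,P,V}; candidates ⊆ {G,Q,Y}.
size 0: {}; under {} K still reaches {G,P,Q,Y} ∋ P.
{Q}: K⊥P given {Q} in G with K→· removed — back-door holds.

K→P: minimal back-door set {Q}.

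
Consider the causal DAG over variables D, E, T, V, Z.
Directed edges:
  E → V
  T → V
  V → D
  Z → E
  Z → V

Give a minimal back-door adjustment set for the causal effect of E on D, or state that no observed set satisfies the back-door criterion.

desc(E)\{E}={D,V}; candidates ⊆ {T,Z}.
size 0: {}; under {} E still reaches {D,V,Z} ∋ D.
{Z}: E⊥D given {Z} in G with E→· removed — back-door holds.

E→D: minimal back-door set {Z}.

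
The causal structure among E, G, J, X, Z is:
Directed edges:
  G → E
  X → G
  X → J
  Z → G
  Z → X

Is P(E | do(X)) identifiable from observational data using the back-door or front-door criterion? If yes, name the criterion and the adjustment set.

desc(X)\{X}={E,G,J}; candidates ⊆ {Z}.
size 0: {}; under {} X still reaches {E,G,Z} ∋ E.
{Z}: X⊥E given {Z} in G with X→· removed — back-door holds.
P(E|do(X)) = Σ_{Z} P(E|X,Z)·P(Z).

P(E|do(X)): backdoor, adjust for {Z}.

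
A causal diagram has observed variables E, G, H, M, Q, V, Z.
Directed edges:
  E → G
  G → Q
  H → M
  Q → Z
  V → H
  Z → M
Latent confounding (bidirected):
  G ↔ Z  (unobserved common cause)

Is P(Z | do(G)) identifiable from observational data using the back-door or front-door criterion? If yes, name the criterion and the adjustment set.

P(Z|do(G)): frontdoor, adjust for {Q}.

desc(G)\{G}={M,Q,Z}; candidates ⊆ {E,H,V}.
G↔Z: latent back-door arc(s) into G.
size 0: {}; under {} G still reaches {E,M,Z} ∋ Z.
size 1: {E}, {H}, {V}; under {E} G still reaches {M,Z} ∋ Z.
size 2: {E,H}, {E,V}, {H,V}; under {E,H} G still reaches {M,Z} ∋ Z.
G↔Z cannot be blocked by any observed set — no back-door set.
{Q}: (i) intercepts every directed G→Z path; (ii) no back-door G→{Q}; (iii) {G} blocks every back-door {Q}→Z. Front-door holds.
P(Z|do(G)) = Σ_{Q} P(Q|G) Σ_{G'} P(Z|Q,G')P(G').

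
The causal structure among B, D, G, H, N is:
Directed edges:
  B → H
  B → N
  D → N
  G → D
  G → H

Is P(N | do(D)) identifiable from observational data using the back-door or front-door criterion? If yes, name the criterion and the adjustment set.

desc(D)\{D}={N}; candidates ⊆ {B,G,H}.
∅: D⊥N given ∅ in G with D→· removed — back-door holds.
P(N|do(D)) = P(N|D) — no adjustment needed.

P(N|do(D)): backdoor, adjust for ∅.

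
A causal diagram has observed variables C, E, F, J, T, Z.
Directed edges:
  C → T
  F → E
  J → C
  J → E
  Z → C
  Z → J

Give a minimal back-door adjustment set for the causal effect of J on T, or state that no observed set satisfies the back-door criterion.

J→T: minimal back-door set {Z}.

desc(J)\{J}={C,E,T}; candidates ⊆ {F,Z}.
size 0: {}; under {} J still reaches {C,T,Z} ∋ T.
{Z}: J⊥T given {Z} in G with J→· removed — back-door holds.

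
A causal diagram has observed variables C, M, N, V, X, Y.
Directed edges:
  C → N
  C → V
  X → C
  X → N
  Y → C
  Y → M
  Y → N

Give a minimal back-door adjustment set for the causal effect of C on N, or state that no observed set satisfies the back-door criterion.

C→N: minimal back-door set {X, Y}.

desc(C)\{C}={N,V}; candidates ⊆ {M,X,Y}.
size 0: {}; under {} C still reaches {M,N,X,Y} ∋ N.
size 1: {M}, {X}, {Y}; under {M} C still reaches {N,X,Y} ∋ N.
{X,Y}: C⊥N given {X,Y} in G with C→· removed — back-door holds.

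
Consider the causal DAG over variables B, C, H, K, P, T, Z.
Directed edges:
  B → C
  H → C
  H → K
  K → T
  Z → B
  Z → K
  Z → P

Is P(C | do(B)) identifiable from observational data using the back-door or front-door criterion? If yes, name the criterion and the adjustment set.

P(C|do(B)): backdoor, adjust for ∅.

desc(B)\{B}={C}; candidates ⊆ {H,K,P,T,Z}.
∅: B⊥C given ∅ in G with B→· removed — back-door holds.
P(C|do(B)) = P(C|B) — no adjustment needed.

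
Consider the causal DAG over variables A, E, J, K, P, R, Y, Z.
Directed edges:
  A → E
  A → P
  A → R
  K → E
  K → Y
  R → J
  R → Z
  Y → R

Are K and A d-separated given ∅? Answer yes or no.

Bayes-Ball from K | ∅ reaches {E,J,R,Y,Z}.
A ∉ reach(K|∅) ⇒ K ⊥ A | ∅.

Yes — K ⊥ A | ∅.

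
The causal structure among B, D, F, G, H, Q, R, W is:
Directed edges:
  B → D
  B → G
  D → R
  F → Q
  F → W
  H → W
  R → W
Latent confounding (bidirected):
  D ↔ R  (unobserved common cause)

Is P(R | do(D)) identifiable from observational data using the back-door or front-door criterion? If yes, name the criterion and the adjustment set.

P(R|do(D)): not identifiable (no BD/FD set).

desc(D)\{D}={R,W}; candidates ⊆ {B,F,G,H,Q}.
D↔R: latent back-door arc(s) into D.
size 0: {}; under {} D still reaches {B,G,R,W} ∋ R.
size 1: {B}, {F}, {G} …(+2); under {B} D still reaches {R,W} ∋ R.
size 2: {B,F}, {B,G}, {B,H} …(+7); under {B,F} D still reaches {R,W} ∋ R.
D↔R cannot be blocked by any observed set — no back-door set.
No mediator lies on a directed D→…→R path.
Neither criterion identifies P(R|do(D)) in this graph.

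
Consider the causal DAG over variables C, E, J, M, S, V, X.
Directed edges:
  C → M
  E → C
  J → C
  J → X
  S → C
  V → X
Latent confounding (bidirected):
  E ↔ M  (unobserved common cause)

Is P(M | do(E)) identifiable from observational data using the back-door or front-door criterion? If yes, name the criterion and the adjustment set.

desc(E)\{E}={C,M}; candidates ⊆ {J,S,V,X}.
E↔M: latent back-door arc(s) into E.
size 0: {}; under {} E still reaches {M} ∋ M.
size 1: {J}, {S}, {V} …(+1); under {J} E still reaches {M} ∋ M.
size 2: {J,S}, {J,V}, {J,X} …(+3); under {J,S} E still reaches {M} ∋ M.
E↔M cannot be blocked by any observed set — no back-door set.
{C}: (i) intercepts every directed E→M path; (ii) no back-door E→{C}; (iii) {E} blocks every back-door {C}→M. Front-door holds.
P(M|do(E)) = Σ_{C} P(C|E) Σ_{E'} P(M|C,E')P(E').

P(M|do(E)): frontdoor, adjust for {C}.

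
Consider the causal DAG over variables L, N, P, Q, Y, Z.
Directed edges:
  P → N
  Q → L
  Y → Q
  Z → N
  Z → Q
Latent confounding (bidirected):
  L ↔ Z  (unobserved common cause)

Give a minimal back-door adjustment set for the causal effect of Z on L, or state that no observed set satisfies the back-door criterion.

Z→L: no observed back-door set.

desc(Z)\{Z}={L,N,Q}; candidates ⊆ {P,Y}.
Z↔L: latent back-door arc(s) into Z.
size 0: {}; under {} Z still reaches {L} ∋ L.
size 1: {P}, {Y}; under {P} Z still reaches {L} ∋ L.
size 2: {P,Y}; under {P,Y} Z still reaches {L} ∋ L.
Z↔L cannot be blocked by any observed set — no back-door set.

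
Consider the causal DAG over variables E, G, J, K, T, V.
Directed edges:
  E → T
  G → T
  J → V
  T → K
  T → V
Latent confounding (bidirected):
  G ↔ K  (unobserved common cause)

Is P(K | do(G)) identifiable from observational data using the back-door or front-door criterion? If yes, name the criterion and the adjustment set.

desc(G)\{G}={K,T,V}; candidates ⊆ {E,J}.
G↔K: latent back-door arc(s) into G.
size 0: {}; under {} G still reaches {K} ∋ K.
size 1: {E}, {J}; under {E} G still reaches {K} ∋ K.
size 2: {E,J}; under {E,J} G still reaches {K} ∋ K.
G↔K cannot be blocked by any observed set — no back-door set.
{T}: (i) intercepts every directed G→K path; (ii) no back-door G→{T}; (iii) {G} blocks every back-door {T}→K. Front-door holds.
P(K|do(G)) = Σ_{T} P(T|G) Σ_{G'} P(K|T,G')P(G').

P(K|do(G)): frontdoor, adjust for {T}.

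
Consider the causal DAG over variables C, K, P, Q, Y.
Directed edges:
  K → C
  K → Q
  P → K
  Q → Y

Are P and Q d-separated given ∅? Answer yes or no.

Bayes-Ball from P | ∅ reaches {C,K,Q,Y}.
Q ∈ reach(P|∅) ⇒ P ⊥̸ Q | ∅.

No — P and Q are d-connected given ∅.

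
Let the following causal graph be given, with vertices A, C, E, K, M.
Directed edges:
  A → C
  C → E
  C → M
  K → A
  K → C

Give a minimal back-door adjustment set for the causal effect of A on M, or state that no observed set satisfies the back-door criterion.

A→M: minimal back-door set {K}.

desc(A)\{A}={C,E,M}; candidates ⊆ {K}.
size 0: {}; under {} A still reaches {C,E,K,M} ∋ M.
{K}: A⊥M given {K} in G with A→· removed — back-door holds.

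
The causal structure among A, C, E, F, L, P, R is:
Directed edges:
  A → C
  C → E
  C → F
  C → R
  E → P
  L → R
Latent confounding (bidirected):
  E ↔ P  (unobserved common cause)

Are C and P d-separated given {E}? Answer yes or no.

Bayes-Ball from C | {E} reaches {A,F,P,R}.
P ∈ reach(C|{E}) ⇒ C ⊥̸ P | {E}.

No — C and P are d-connected given {E}.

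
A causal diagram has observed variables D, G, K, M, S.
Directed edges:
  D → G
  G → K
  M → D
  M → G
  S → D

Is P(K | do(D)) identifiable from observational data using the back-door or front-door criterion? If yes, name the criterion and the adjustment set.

P(K|do(D)): backdoor, adjust for {M}.

desc(D)\{D}={G,K}; candidates ⊆ {M,S}.
size 0: {}; under {} D still reaches {G,K,M,S} ∋ K.
{M}: D⊥K given {M} in G with D→· removed — back-door holds.
P(K|do(D)) = Σ_{M} P(K|D,M)·P(M).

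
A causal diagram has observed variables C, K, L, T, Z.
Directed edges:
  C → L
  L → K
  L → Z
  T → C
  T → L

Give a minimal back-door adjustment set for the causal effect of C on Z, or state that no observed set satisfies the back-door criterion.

C→Z: minimal back-door set {T}.

desc(C)\{C}={K,L,Z}; candidates ⊆ {T}.
size 0: {}; under {} C still reaches {K,L,T,Z} ∋ Z.
{T}: C⊥Z given {T} in G with C→· removed — back-door holds.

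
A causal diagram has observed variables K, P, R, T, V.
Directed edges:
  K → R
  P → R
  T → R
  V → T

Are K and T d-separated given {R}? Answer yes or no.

Bayes-Ball from K | {R} reaches {P,T,V}.
T ∈ reach(K|{R}) ⇒ K ⊥̸ T | {R}.

No — K and T are d-connected given {R}.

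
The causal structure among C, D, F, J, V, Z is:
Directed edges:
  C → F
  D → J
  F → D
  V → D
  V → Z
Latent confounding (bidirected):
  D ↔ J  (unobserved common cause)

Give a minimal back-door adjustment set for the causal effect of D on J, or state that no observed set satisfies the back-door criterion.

desc(D)\{D}={J}; candidates ⊆ {C,F,V,Z}.
D↔J: latent back-door arc(s) into D.
size 0: {}; under {} D still reaches {C,F,J,V,Z} ∋ J.
size 1: {C}, {F}, {V} …(+1); under {C} D still reaches {F,J,V,Z} ∋ J.
size 2: {C,F}, {C,V}, {C,Z} …(+3); under {C,F} D still reaches {J,V,Z} ∋ J.
D↔J cannot be blocked by any observed set — no back-door set.

D→J: no observed back-door set.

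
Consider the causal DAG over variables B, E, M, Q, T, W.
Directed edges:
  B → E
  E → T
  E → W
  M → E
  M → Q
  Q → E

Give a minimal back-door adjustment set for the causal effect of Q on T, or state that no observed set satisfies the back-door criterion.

Q→T: minimal back-door set {M}.

desc(Q)\{Q}={E,T,W}; candidates ⊆ {B,M}.
size 0: {}; under {} Q still reaches {E,M,T,W} ∋ T.
{M}: Q⊥T given {M} in G with Q→· removed — back-door holds.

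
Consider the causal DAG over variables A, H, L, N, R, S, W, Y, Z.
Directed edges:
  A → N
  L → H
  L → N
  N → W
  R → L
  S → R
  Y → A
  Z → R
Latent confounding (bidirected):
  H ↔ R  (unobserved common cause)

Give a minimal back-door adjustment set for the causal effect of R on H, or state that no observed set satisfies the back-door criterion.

R→H: no observed back-door set.

desc(R)\{R}={H,L,N,W}; candidates ⊆ {A,S,Y,Z}.
R↔H: latent back-door arc(s) into R.
size 0: {}; under {} R still reaches {H,S,Z} ∋ H.
size 1: {A}, {S}, {Y} …(+1); under {A} R still reaches {H,S,Z} ∋ H.
size 2: {A,S}, {A,Y}, {A,Z} …(+3); under {A,S} R still reaches {H,Z} ∋ H.
R↔H cannot be blocked by any observed set — no back-door set.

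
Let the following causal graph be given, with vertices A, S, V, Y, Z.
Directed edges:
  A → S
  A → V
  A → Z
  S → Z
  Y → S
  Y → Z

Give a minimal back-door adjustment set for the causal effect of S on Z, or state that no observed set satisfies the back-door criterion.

S→Z: minimal back-door set {A, Y}.

desc(S)\{S}={Z}; candidates ⊆ {A,V,Y}.
size 0: {}; under {} S still reaches {A,V,Y,Z} ∋ Z.
size 1: {A}, {V}, {Y}; under {A} S still reaches {Y,Z} ∋ Z.
{A,Y}: S⊥Z given {A,Y} in G with S→· removed — back-door holds.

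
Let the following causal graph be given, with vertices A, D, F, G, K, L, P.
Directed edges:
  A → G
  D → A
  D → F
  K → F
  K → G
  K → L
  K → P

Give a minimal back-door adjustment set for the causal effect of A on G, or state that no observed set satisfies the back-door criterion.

desc(A)\{A}={G}; candidates ⊆ {D,F,K,L,P}.
∅: A⊥G given ∅ in G with A→· removed — back-door holds.

A→G: minimal back-door set ∅.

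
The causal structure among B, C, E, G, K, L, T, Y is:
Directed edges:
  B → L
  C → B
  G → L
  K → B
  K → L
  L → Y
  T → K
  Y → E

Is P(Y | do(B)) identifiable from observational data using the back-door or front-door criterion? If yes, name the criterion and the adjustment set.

P(Y|do(B)): backdoor, adjust for {K}.

desc(B)\{B}={E,L,Y}; candidates ⊆ {C,G,K,T}.
size 0: {}; under {} B still reaches {C,E,K,L,T,Y} ∋ Y.
{K}: B⊥Y given {K} in G with B→· removed — back-door holds.
P(Y|do(B)) = Σ_{K} P(Y|B,K)·P(K).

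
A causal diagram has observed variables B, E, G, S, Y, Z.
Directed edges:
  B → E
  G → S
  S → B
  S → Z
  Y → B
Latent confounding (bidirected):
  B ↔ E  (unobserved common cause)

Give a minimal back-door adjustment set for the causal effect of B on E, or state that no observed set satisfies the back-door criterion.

desc(B)\{B}={E}; candidates ⊆ {G,S,Y,Z}.
B↔E: latent back-door arc(s) into B.
size 0: {}; under {} B still reaches {E,G,S,Y,Z} ∋ E.
size 1: {G}, {S}, {Y} …(+1); under {G} B still reaches {E,S,Y,Z} ∋ E.
size 2: {G,S}, {G,Y}, {G,Z} …(+3); under {G,S} B still reaches {E,Y} ∋ E.
B↔E cannot be blocked by any observed set — no back-door set.

B→E: no observed back-door set.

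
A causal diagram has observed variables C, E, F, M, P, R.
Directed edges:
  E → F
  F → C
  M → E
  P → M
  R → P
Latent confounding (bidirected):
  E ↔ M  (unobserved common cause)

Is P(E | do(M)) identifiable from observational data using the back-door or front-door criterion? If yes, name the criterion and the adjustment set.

P(E|do(M)): not identifiable (no BD/FD set).

desc(M)\{M}={C,E,F}; candidates ⊆ {P,R}.
M↔E: latent back-door arc(s) into M.
size 0: {}; under {} M still reaches {C,E,F,P,R} ∋ E.
size 1: {P}, {R}; under {P} M still reaches {C,E,F} ∋ E.
size 2: {P,R}; under {P,R} M still reaches {C,E,F} ∋ E.
M↔E cannot be blocked by any observed set — no back-door set.
No mediator lies on a directed M→…→E path.
Neither criterion identifies P(E|do(M)) in this graph.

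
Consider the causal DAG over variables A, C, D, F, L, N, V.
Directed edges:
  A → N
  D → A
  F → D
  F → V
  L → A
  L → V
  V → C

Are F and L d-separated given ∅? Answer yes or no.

Bayes-Ball from F | ∅ reaches {A,C,D,N,V}.
L ∉ reach(F|∅) ⇒ F ⊥ L | ∅.

Yes — F ⊥ L | ∅.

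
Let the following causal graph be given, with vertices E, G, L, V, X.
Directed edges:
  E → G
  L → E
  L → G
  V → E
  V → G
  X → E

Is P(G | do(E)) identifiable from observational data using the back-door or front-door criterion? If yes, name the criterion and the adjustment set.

P(G|do(E)): backdoor, adjust for {L, V}.

desc(E)\{E}={G}; candidates ⊆ {L,V,X}.
size 0: {}; under {} E still reaches {G,L,V,X} ∋ G.
size 1: {L}, {V}, {X}; under {L} E still reaches {G,V,X} ∋ G.
{L,V}: E⊥G given {L,V} in G with E→· removed — back-door holds.
P(G|do(E)) = Σ_{L,V} P(G|E,L,V)·P(L,V).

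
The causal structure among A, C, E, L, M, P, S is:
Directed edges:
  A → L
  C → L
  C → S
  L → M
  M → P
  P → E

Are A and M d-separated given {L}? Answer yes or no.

Bayes-Ball from A | {L} reaches {C,S}.
M ∉ reach(A|{L}) ⇒ A ⊥ M | {L}.

Yes — A ⊥ M | {L}.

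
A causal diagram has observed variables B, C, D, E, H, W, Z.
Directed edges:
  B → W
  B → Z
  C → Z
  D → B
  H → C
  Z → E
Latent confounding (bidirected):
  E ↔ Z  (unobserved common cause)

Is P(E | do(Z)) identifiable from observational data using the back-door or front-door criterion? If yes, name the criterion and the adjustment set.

desc(Z)\{Z}={E}; candidates ⊆ {B,C,D,H,W}.
Z↔E: latent back-door arc(s) into Z.
size 0: {}; under {} Z still reaches {B,C,D,E,H,W} ∋ E.
size 1: {B}, {C}, {D} …(+2); under {B} Z still reaches {C,E,H} ∋ E.
size 2: {B,C}, {B,D}, {B,H} …(+7); under {B,C} Z still reaches {E} ∋ E.
Z↔E cannot be blocked by any observed set — no back-door set.
No mediator lies on a directed Z→…→E path.
Neither criterion identifies P(E|do(Z)) in this graph.

P(E|do(Z)): not identifiable (no BD/FD set).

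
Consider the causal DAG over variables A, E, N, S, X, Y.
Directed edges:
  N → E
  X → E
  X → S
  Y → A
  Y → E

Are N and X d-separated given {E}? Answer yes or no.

No — N and X are d-connected given {E}.

Bayes-Ball from N | {E} reaches {A,S,X,Y}.
X ∈ reach(N|{E}) ⇒ N ⊥̸ X | {E}.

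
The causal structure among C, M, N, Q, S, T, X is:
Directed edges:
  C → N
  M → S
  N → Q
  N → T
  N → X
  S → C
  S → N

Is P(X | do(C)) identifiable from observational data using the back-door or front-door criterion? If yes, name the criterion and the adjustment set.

P(X|do(C)): backdoor, adjust for {S}.

desc(C)\{C}={N,Q,T,X}; candidates ⊆ {M,S}.
size 0: {}; under {} C still reaches {M,N,Q,S,T,X} ∋ X.
{S}: C⊥X given {S} in G with C→· removed — back-door holds.
P(X|do(C)) = Σ_{S} P(X|C,S)·P(S).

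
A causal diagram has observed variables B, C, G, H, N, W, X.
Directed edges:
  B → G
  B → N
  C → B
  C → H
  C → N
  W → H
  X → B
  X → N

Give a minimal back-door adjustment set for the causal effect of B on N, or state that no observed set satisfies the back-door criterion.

B→N: minimal back-door set {C, X}.

desc(B)\{B}={G,N}; candidates ⊆ {C,H,W,X}.
size 0: {}; under {} B still reaches {C,H,N,X} ∋ N.
size 1: {C}, {H}, {W} …(+1); under {C} B still reaches {N,X} ∋ N.
{C,X}: B⊥N given {C,X} in G with B→· removed — back-door holds.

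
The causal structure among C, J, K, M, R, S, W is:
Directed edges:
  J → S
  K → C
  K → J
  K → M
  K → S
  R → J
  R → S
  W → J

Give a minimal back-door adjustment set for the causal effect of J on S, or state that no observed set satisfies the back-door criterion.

J→S: minimal back-door set {K, R}.

desc(J)\{J}={S}; candidates ⊆ {C,K,M,R,W}.
size 0: {}; under {} J still reaches {C,K,M,R,S,W} ∋ S.
size 1: {C}, {K}, {M} …(+2); under {C} J still reaches {K,M,R,S,W} ∋ S.
{K,R}: J⊥S given {K,R} in G with J→· removed — back-door holds.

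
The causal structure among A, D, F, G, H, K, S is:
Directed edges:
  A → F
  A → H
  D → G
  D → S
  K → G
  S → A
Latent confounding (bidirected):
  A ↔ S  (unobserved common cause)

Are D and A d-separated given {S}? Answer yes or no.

Bayes-Ball from D | {S} reaches {A,F,G,H}.
A ∈ reach(D|{S}) ⇒ D ⊥̸ A | {S}.

No — D and A are d-connected given {S}.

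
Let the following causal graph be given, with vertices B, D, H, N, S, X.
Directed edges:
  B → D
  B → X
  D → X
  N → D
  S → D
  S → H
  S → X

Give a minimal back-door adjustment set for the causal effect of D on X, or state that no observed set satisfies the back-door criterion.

desc(D)\{D}={X}; candidates ⊆ {B,H,N,S}.
size 0: {}; under {} D still reaches {B,H,N,S,X} ∋ X.
size 1: {B}, {H}, {N} …(+1); under {B} D still reaches {H,N,S,X} ∋ X.
{B,S}: D⊥X given {B,S} in G with D→· removed — back-door holds.

D→X: minimal back-door set {B, S}.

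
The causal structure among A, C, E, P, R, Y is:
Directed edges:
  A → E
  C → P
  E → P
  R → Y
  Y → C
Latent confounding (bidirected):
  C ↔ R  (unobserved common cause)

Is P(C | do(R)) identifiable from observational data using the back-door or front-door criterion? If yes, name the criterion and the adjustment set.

desc(R)\{R}={C,P,Y}; candidates ⊆ {A,E}.
R↔C: latent back-door arc(s) into R.
size 0: {}; under {} R still reaches {C,P} ∋ C.
size 1: {A}, {E}; under {A} R still reaches {C,P} ∋ C.
size 2: {A,E}; under {A,E} R still reaches {C,P} ∋ C.
R↔C cannot be blocked by any observed set — no back-door set.
{Y}: (i) intercepts every directed R→C path; (ii) no back-door R→{Y}; (iii) {R} blocks every back-door {Y}→C. Front-door holds.
P(C|do(R)) = Σ_{Y} P(Y|R) Σ_{R'} P(C|Y,R')P(R').

P(C|do(R)): frontdoor, adjust for {Y}.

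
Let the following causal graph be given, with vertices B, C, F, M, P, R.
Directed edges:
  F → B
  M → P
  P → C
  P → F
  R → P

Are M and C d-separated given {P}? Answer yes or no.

Bayes-Ball from M | {P} reaches {R}.
C ∉ reach(M|{P}) ⇒ M ⊥ C | {P}.

Yes — M ⊥ C | {P}.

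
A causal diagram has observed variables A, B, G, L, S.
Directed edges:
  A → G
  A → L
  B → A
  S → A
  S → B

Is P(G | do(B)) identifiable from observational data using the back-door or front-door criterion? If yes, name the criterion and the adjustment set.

P(G|do(B)): backdoor, adjust for {S}.

desc(B)\{B}={A,G,L}; candidates ⊆ {S}.
size 0: {}; under {} B still reaches {A,G,L,S} ∋ G.
{S}: B⊥G given {S} in G with B→· removed — back-door holds.
P(G|do(B)) = Σ_{S} P(G|B,S)·P(S).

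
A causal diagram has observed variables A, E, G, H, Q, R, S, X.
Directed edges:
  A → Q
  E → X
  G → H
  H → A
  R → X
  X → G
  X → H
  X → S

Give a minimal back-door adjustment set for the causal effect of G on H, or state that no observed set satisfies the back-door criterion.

desc(G)\{G}={A,H,Q}; candidates ⊆ {E,R,S,X}.
size 0: {}; under {} G still reaches {A,E,H,Q,R,S,X} ∋ H.
{X}: G⊥H given {X} in G with G→· removed — back-door holds.

G→H: minimal back-door set {X}.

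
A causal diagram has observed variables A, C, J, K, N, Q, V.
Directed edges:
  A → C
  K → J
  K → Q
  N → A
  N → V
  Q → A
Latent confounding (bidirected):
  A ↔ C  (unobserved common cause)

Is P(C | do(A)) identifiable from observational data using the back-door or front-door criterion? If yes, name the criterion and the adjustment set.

P(C|do(A)): not identifiable (no BD/FD set).

desc(A)\{A}={C}; candidates ⊆ {J,K,N,Q,V}.
A↔C: latent back-door arc(s) into A.
size 0: {}; under {} A still reaches {C,J,K,N,Q,V} ∋ C.
size 1: {J}, {K}, {N} …(+2); under {J} A still reaches {C,K,N,Q,V} ∋ C.
size 2: {J,K}, {J,N}, {J,Q} …(+7); under {J,K} A still reaches {C,N,Q,V} ∋ C.
A↔C cannot be blocked by any observed set — no back-door set.
No mediator lies on a directed A→…→C path.
Neither criterion identifies P(C|do(A)) in this graph.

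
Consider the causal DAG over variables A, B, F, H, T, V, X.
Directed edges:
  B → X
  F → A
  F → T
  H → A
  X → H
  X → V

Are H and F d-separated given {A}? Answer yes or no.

Bayes-Ball from H | {A} reaches {B,F,T,V,X}.
F ∈ reach(H|{A}) ⇒ H ⊥̸ F | {A}.

No — H and F are d-connected given {A}.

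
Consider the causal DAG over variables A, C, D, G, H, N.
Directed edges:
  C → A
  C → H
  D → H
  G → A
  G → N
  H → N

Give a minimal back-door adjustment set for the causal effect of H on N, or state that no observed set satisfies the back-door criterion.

desc(H)\{H}={N}; candidates ⊆ {A,C,D,G}.
∅: H⊥N given ∅ in G with H→· removed — back-door holds.

H→N: minimal back-door set ∅.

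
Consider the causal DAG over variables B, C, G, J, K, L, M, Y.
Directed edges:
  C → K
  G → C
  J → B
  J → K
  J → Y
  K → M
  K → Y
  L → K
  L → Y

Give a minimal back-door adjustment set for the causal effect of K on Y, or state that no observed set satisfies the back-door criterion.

K→Y: minimal back-door set {J, L}.

desc(K)\{K}={M,Y}; candidates ⊆ {B,C,G,J,L}.
size 0: {}; under {} K still reaches {B,C,G,J,L,Y} ∋ Y.
size 1: {B}, {C}, {G} …(+2); under {B} K still reaches {C,G,J,L,Y} ∋ Y.
{J,L}: K⊥Y given {J,L} in G with K→· removed — back-door holds.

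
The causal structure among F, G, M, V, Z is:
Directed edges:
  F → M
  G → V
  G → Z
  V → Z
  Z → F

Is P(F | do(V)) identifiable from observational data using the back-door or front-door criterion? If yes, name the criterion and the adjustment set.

P(F|do(V)): backdoor, adjust for {G}.

desc(V)\{V}={F,M,Z}; candidates ⊆ {G}.
size 0: {}; under {} V still reaches {F,G,M,Z} ∋ F.
{G}: V⊥F given {G} in G with V→· removed — back-door holds.
P(F|do(V)) = Σ_{G} P(F|V,G)·P(G).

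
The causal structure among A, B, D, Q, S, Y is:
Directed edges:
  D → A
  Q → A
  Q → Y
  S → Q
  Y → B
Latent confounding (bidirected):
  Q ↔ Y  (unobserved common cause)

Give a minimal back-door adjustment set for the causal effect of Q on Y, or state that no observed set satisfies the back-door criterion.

desc(Q)\{Q}={A,B,Y}; candidates ⊆ {D,S}.
Q↔Y: latent back-door arc(s) into Q.
size 0: {}; under {} Q still reaches {B,S,Y} ∋ Y.
size 1: {D}, {S}; under {D} Q still reaches {B,S,Y} ∋ Y.
size 2: {D,S}; under {D,S} Q still reaches {B,Y} ∋ Y.
Q↔Y cannot be blocked by any observed set — no back-door set.

Q→Y: no observed back-door set.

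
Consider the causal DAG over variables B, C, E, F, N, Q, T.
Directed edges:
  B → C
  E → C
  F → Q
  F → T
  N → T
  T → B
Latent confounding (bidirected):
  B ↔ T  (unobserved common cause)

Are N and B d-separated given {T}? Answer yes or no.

Bayes-Ball from N | {T} reaches {B,C,F,Q}.
B ∈ reach(N|{T}) ⇒ N ⊥̸ B | {T}.

No — N and B are d-connected given {T}.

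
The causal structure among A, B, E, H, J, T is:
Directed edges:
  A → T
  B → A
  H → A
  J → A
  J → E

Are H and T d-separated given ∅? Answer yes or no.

Bayes-Ball from H | ∅ reaches {A,T}.
T ∈ reach(H|∅) ⇒ H ⊥̸ T | ∅.

No — H and T are d-connected given ∅.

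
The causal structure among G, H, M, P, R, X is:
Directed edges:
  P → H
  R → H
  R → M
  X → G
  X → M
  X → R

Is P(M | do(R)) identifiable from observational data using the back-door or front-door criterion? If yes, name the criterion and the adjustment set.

desc(R)\{R}={H,M}; candidates ⊆ {G,P,X}.
size 0: {}; under {} R still reaches {G,M,X} ∋ M.
{X}: R⊥M given {X} in G with R→· removed — back-door holds.
P(M|do(R)) = Σ_{X} P(M|R,X)·P(X).

P(M|do(R)): backdoor, adjust for {X}.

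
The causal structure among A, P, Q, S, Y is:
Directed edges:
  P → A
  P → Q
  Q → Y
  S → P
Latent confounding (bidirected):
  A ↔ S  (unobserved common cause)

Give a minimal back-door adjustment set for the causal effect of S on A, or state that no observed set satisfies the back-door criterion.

desc(S)\{S}={A,P,Q,Y}; candidates ⊆ {—}.
S↔A: latent back-door arc(s) into S.
size 0: {}; under {} S still reaches {A} ∋ A.
S↔A cannot be blocked by any observed set — no back-door set.

S→A: no observed back-door set.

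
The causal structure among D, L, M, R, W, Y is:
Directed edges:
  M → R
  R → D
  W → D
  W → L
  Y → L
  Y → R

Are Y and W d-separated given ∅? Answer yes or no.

Yes — Y ⊥ W | ∅.

Bayes-Ball from Y | ∅ reaches {D,L,R}.
W ∉ reach(Y|∅) ⇒ Y ⊥ W | ∅.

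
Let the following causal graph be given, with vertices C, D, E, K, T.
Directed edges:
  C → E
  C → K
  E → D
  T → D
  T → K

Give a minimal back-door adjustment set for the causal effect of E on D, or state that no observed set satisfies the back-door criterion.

E→D: minimal back-door set ∅.

desc(E)\{E}={D}; candidates ⊆ {C,K,T}.
∅: E⊥D given ∅ in G with E→· removed — back-door holds.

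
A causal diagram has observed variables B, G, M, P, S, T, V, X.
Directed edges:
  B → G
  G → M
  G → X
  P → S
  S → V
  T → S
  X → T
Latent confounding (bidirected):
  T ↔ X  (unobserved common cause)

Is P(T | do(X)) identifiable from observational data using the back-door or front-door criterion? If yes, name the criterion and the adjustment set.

P(T|do(X)): not identifiable (no BD/FD set).

desc(X)\{X}={S,T,V}; candidates ⊆ {B,G,M,P}.
X↔T: latent back-door arc(s) into X.
size 0: {}; under {} X still reaches {B,G,M,S,T,V} ∋ T.
size 1: {B}, {G}, {M} …(+1); under {B} X still reaches {G,M,S,T,V} ∋ T.
size 2: {B,G}, {B,M}, {B,P} …(+3); under {B,G} X still reaches {S,T,V} ∋ T.
X↔T cannot be blocked by any observed set — no back-door set.
No mediator lies on a directed X→…→T path.
Neither criterion identifies P(T|do(X)) in this graph.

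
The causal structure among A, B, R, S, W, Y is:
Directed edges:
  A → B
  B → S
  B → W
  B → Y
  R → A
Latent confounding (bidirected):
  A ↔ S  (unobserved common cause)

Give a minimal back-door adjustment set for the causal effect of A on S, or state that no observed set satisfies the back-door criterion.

A→S: no observed back-door set.

desc(A)\{A}={B,S,W,Y}; candidates ⊆ {R}.
A↔S: latent back-door arc(s) into A.
size 0: {}; under {} A still reaches {R,S} ∋ S.
size 1: {R}; under {R} A still reaches {S} ∋ S.
A↔S cannot be blocked by any observed set — no back-door set.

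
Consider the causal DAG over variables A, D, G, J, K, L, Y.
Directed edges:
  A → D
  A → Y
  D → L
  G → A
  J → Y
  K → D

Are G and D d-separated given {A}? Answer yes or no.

Yes — G ⊥ D | {A}.

Bayes-Ball from G | {A} reaches ∅.
D ∉ reach(G|{A}) ⇒ G ⊥ D | {A}.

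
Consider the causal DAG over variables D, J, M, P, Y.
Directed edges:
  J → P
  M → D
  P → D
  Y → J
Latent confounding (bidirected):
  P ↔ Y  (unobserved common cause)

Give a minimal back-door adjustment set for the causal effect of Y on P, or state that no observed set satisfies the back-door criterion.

desc(Y)\{Y}={D,J,P}; candidates ⊆ {M}.
Y↔P: latent back-door arc(s) into Y.
size 0: {}; under {} Y still reaches {D,P} ∋ P.
size 1: {M}; under {M} Y still reaches {D,P} ∋ P.
Y↔P cannot be blocked by any observed set — no back-door set.

Y→P: no observed back-door set.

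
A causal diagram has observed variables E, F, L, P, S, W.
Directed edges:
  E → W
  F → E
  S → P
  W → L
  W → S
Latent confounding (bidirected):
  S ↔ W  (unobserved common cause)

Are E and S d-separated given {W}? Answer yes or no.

Bayes-Ball from E | {W} reaches {F,P,S}.
S ∈ reach(E|{W}) ⇒ E ⊥̸ S | {W}.

No — E and S are d-connected given {W}.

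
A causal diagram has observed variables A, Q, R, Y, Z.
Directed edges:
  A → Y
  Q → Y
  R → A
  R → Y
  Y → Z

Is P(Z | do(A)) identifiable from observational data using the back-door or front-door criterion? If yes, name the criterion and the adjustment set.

P(Z|do(A)): backdoor, adjust for {R}.

desc(A)\{A}={Y,Z}; candidates ⊆ {Q,R}.
size 0: {}; under {} A still reaches {R,Y,Z} ∋ Z.
{R}: A⊥Z given {R} in G with A→· removed — back-door holds.
P(Z|do(A)) = Σ_{R} P(Z|A,R)·P(R).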